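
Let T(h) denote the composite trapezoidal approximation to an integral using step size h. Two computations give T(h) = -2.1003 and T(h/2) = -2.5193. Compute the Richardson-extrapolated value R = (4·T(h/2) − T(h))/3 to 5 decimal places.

R = (4·T(h/2) − T(h)) / 3 = (4·(-2.5193) − (-2.1003))/3 = (-7.9769)/3 = -2.65897.

-2.65897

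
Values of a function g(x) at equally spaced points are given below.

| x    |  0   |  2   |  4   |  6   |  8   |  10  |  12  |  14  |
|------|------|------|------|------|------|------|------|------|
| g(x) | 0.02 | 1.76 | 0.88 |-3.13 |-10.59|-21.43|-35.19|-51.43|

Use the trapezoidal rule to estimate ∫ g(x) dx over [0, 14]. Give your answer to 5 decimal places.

-186.81000

h = 2, n = 7.
(h/2)·[y₀ + 2y₁ + 2y₂ + 2y₃ + 2y₄ + 2y₅ + 2y₆ + y₇] = 1·(-186.81) = -186.81000.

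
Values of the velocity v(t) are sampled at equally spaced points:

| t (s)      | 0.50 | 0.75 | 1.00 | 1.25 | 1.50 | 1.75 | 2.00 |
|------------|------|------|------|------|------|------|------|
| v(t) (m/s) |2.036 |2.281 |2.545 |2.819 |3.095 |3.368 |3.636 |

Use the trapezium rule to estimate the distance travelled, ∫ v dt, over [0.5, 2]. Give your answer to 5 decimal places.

4.23600

h = 0.25, n = 6.
(h/2)·[y₀ + 2y₁ + 2y₂ + 2y₃ + 2y₄ + 2y₅ + y₆] = 0.125·(33.888) = 4.23600.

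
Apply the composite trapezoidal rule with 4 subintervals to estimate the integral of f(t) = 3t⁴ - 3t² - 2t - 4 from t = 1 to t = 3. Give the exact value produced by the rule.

h = (3 − 1)/4 = 0.5.
Nodes t₀,…,t₄ = 1, 1.5, 2, 2.5, 3.
f(t) = 3t⁴ - 3t² - 2t - 4: f₀=-6, f₁=1.4375, f₂=28, f₃=89.4375, f₄=206.
(h/2)·[f₀ + 2f₁ + 2f₂ + 2f₃ + f₄] = 0.25·(437.75) = 109.4375.

109.4375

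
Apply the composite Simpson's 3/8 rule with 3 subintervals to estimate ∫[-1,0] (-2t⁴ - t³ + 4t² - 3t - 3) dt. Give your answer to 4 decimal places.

h = (0 − (-1))/3 = 0.333333.
Nodes t₀,…,t₃ = -1, -0.666667, -0.333333, 0.
f(t) = -2t⁴ - t³ + 4t² - 3t - 3: f₀=3, f₁=0.679012, f₂=-1.543210, f₃=-3.
(3h/8)·[f₀ + 3f₁ + 3f₂ + f₃] = 0.125·(-2.592593) = -0.3241.

-0.3241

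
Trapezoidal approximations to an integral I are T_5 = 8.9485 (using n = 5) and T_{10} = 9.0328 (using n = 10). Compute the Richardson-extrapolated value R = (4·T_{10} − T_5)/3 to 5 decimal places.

9.06090

R = (4·T_{10} − T_5) / 3 = (4·9.0328 − 8.9485)/3 = (27.1827)/3 = 9.06090.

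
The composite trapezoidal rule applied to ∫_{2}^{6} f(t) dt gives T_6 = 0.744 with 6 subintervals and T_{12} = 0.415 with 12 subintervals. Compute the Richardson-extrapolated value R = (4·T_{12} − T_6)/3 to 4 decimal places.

0.3053

R = (4·T_{12} − T_6) / 3 = (4·0.415 − 0.744)/3 = (0.916)/3 = 0.3053.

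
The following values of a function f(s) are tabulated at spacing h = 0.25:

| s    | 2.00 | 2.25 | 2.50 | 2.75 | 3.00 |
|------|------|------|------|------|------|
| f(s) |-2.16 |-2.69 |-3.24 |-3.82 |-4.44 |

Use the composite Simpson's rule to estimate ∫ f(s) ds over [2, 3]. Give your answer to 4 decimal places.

-3.2600

h = 0.25, n = 4.
(h/3)·[y₀ + 4y₁ + 2y₂ + 4y₃ + y₄] = 0.083333·(-39.12) = -3.2600.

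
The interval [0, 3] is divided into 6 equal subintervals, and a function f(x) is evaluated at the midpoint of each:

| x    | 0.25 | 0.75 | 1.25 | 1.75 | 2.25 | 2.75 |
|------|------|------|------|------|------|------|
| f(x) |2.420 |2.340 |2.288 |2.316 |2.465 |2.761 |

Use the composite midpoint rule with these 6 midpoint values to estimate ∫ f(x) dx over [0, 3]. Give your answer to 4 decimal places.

h = 0.5, n = 6.
h·[y(m₁) + y(m₂) + y(m₃) + y(m₄) + y(m₅) + y(m₆)] = 0.5·(14.590) = 7.2950.

7.2950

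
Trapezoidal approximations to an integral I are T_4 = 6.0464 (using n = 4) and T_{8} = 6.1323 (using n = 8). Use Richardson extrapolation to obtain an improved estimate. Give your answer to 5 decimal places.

R = (4·T_{8} − T_4) / 3 = (4·6.1323 − 6.0464)/3 = (18.4828)/3 = 6.16093.

6.16093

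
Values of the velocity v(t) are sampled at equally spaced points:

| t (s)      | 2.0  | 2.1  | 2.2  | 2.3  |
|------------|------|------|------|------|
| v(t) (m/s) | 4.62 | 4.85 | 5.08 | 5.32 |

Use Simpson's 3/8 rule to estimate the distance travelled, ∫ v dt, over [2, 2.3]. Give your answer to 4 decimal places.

h = 0.1, n = 3.
(3h/8)·[y₀ + 3y₁ + 3y₂ + y₃] = 0.0375·(39.73) = 1.4899.

1.4899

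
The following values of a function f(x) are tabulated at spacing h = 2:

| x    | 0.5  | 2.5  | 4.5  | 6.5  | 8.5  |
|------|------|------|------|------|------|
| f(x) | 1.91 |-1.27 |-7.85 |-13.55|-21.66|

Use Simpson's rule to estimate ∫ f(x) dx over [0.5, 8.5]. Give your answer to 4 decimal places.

-63.1533

h = 2, n = 4.
(h/3)·[y₀ + 4y₁ + 2y₂ + 4y₃ + y₄] = 0.666667·(-94.73) = -63.1533.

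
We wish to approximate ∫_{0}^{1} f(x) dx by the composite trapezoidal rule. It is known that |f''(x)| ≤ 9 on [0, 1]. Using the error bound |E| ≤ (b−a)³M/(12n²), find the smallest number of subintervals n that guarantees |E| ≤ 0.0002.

62

Need 9/(12n²) ≤ 0.0002.
n² ≥ 9/(12·0.0002) = 3750 ⇒ n ≥ 61.2372, so the smallest n is 62.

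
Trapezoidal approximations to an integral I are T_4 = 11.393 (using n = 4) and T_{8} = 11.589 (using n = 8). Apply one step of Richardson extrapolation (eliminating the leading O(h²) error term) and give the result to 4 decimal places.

R = (4·T_{8} − T_4) / 3 = (4·11.589 − 11.393)/3 = (34.963)/3 = 11.6543.

11.6543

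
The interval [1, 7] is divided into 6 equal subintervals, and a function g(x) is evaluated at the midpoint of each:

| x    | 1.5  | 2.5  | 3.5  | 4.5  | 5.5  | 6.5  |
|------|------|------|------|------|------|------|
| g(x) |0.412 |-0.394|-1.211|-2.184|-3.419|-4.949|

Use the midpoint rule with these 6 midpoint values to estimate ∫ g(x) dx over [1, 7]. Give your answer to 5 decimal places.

-11.74500

h = 1, n = 6.
h·[y(m₁) + y(m₂) + y(m₃) + y(m₄) + y(m₅) + y(m₆)] = 1·(-11.745) = -11.74500.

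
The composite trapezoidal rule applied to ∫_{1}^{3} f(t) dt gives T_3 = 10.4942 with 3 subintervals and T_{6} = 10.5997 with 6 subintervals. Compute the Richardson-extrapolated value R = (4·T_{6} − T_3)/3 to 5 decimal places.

10.63487

R = (4·T_{6} − T_3) / 3 = (4·10.5997 − 10.4942)/3 = (31.9046)/3 = 10.63487.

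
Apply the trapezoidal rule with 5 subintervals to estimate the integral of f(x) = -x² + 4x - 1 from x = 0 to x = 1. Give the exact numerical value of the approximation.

h = (1 − 0)/5 = 0.2.
Nodes x₀,…,x₅ = 0, 0.2, 0.4, 0.6, 0.8, 1.
f(x) = -x² + 4x - 1: f₀=-1, f₁=-0.24, f₂=0.44, f₃=1.04, f₄=1.56, f₅=2.
(h/2)·[f₀ + 2f₁ + 2f₂ + 2f₃ + 2f₄ + f₅] = 0.1·(6.6) = 0.66.

0.66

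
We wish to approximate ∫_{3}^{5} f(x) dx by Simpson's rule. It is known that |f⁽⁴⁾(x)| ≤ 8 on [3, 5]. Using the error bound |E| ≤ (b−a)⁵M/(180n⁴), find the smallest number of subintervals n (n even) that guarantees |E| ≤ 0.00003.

Need 256/(180n⁴) ≤ 0.00003.
n⁴ ≥ 256/(180·0.00003) = 47407.4 ⇒ n ≥ 14.7558, so the smallest even n is 16. (n must be even for Simpson's rule.)

16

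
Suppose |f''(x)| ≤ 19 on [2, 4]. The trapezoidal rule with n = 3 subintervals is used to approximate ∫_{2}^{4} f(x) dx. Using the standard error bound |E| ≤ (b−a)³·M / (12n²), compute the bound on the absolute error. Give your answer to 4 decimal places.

1.4074

|E| ≤ (2)³·19 / (12·3²) = 152/108 = 1.4074.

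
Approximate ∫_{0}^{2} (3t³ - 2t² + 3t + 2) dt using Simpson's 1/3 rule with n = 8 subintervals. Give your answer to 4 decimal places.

h = (2 − 0)/8 = 0.25.
Nodes t₀,…,t₈ = 0, 0.25, 0.5, 0.75, 1, 1.25, 1.5, 1.75, 2.
f(t) = 3t³ - 2t² + 3t + 2: f₀=2, f₁=2.671875, f₂=3.375, f₃=4.390625, f₄=6, f₅=8.484375, f₆=12.125, f₇=17.203125, f₈=24.
(h/3)·[f₀ + 4f₁ + 2f₂ + 4f₃ + 2f₄ + 4f₅ + 2f₆ + 4f₇ + f₈] = 0.083333·(200) = 16.6667.

16.6667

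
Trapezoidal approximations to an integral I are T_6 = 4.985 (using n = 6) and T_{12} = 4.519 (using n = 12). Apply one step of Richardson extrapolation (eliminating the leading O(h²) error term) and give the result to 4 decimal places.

R = (4·T_{12} − T_6) / 3 = (4·4.519 − 4.985)/3 = (13.091)/3 = 4.3637.

4.3637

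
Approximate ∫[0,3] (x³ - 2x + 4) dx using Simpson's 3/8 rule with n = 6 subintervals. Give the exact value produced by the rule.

h = (3 − 0)/6 = 0.5.
Nodes x₀,…,x₆ = 0, 0.5, 1, 1.5, 2, 2.5, 3.
f(x) = x³ - 2x + 4: f₀=4, f₁=3.125, f₂=3, f₃=4.375, f₄=8, f₅=14.625, f₆=25.
(3h/8)·[f₀ + 3f₁ + 3f₂ + 2f₃ + 3f₄ + 3f₅ + f₆] = 0.1875·(124) = 23.25.

23.25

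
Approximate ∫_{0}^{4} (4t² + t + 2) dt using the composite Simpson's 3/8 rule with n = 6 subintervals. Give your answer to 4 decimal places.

h = (4 − 0)/6 = 0.666667.
Nodes t₀,…,t₆ = 0, 0.666667, 1.333333, 2, 2.666667, 3.333333, 4.
f(t) = 4t² + t + 2: f₀=2, f₁=4.444444, f₂=10.444444, f₃=20, f₄=33.111111, f₅=49.777778, f₆=70.
(3h/8)·[f₀ + 3f₁ + 3f₂ + 2f₃ + 3f₄ + 3f₅ + f₆] = 0.25·(405.333333) = 101.3333.

101.3333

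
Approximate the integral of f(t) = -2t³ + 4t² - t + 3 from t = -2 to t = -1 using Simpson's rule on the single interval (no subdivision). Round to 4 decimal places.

21.3333

S = (b−a)/6 · [f(-2) + 4f(-1.5) + f(-1)] = 0.166667·[37 + 4·20.25 + 10] = 21.3333.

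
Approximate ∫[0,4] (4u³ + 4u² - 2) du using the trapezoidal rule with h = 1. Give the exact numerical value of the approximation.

352

h = (4 − 0)/4 = 1.
Nodes u₀,…,u₄ = 0, 1, 2, 3, 4.
f(u) = 4u³ + 4u² - 2: f₀=-2, f₁=6, f₂=46, f₃=142, f₄=318.
(h/2)·[f₀ + 2f₁ + 2f₂ + 2f₃ + f₄] = 0.5·(704) = 352.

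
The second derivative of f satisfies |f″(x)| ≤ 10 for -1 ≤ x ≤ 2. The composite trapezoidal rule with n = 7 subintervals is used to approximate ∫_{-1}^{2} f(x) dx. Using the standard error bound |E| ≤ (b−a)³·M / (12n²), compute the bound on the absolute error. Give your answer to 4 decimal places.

0.4592

|E| ≤ (3)³·10 / (12·7²) = 270/588 = 0.4592.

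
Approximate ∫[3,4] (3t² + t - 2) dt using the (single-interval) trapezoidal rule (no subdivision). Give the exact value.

39

T = (b−a)/2 · [f(3) + f(4)] = 0.5·[28 + 50] = 39.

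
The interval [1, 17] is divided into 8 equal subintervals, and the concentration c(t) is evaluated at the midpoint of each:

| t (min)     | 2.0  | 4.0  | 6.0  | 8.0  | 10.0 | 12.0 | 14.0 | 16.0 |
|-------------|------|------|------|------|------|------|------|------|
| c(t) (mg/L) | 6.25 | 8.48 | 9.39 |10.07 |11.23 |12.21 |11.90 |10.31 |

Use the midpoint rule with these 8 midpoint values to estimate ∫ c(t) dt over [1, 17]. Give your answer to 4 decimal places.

h = 2, n = 8.
h·[y(m₁) + y(m₂) + y(m₃) + y(m₄) + y(m₅) + y(m₆) + y(m₇) + y(m₈)] = 2·(79.84) = 159.6800.

159.6800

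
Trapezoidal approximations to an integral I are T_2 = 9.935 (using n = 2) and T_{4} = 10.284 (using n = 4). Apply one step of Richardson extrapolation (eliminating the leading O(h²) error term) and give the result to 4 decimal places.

R = (4·T_{4} − T_2) / 3 = (4·10.284 − 9.935)/3 = (31.201)/3 = 10.4003.

10.4003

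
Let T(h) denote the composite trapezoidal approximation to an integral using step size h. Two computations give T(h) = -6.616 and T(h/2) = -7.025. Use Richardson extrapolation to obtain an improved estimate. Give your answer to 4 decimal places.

-7.1613

R = (4·T(h/2) − T(h)) / 3 = (4·(-7.025) − (-6.616))/3 = (-21.484)/3 = -7.1613.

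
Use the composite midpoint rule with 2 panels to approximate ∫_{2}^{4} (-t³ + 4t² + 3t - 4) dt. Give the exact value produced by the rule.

h = (4 − 2)/2 = 1.
Midpoints m₁,…,m₂ = 2.5, 3.5.
f(m₁)=12.875, f(m₂)=12.625.
h·[f(m₁) + f(m₂)] = 1·(25.5) = 25.5.

25.5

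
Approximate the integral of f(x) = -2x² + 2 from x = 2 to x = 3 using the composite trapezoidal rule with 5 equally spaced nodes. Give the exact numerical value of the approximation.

-10.6875

h = (3 − 2)/4 = 0.25.
Nodes x₀,…,x₄ = 2, 2.25, 2.5, 2.75, 3.
f(x) = -2x² + 2: f₀=-6, f₁=-8.125, f₂=-10.5, f₃=-13.125, f₄=-16.
(h/2)·[f₀ + 2f₁ + 2f₂ + 2f₃ + f₄] = 0.125·(-85.5) = -10.6875.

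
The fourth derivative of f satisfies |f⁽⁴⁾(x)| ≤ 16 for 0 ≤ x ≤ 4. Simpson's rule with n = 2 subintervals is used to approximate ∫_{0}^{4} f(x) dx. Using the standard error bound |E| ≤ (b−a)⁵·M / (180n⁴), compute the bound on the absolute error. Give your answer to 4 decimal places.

|E| ≤ (4)⁵·16 / (180·2⁴) = 16384/2880 = 5.6889.

5.6889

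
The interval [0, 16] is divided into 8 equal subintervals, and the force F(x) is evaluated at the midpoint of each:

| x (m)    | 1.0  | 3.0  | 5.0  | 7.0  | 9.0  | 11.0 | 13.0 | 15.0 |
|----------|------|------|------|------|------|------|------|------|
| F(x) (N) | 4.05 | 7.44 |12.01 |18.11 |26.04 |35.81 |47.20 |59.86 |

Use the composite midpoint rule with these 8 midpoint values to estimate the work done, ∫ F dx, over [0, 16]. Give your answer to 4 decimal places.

421.0400

h = 2, n = 8.
h·[y(m₁) + y(m₂) + y(m₃) + y(m₄) + y(m₅) + y(m₆) + y(m₇) + y(m₈)] = 2·(210.52) = 421.0400.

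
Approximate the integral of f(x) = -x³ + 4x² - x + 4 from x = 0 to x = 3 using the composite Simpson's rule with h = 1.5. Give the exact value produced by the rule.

23.25

h = (3 − 0)/2 = 1.5.
Nodes x₀,…,x₂ = 0, 1.5, 3.
f(x) = -x³ + 4x² - x + 4: f₀=4, f₁=8.125, f₂=10.
(h/3)·[f₀ + 4f₁ + f₂] = 0.5·(46.5) = 23.25.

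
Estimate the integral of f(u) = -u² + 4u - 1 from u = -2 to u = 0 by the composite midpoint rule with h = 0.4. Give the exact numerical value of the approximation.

-12.64

h = (0 − (-2))/5 = 0.4.
Midpoints m₁,…,m₅ = -1.8, -1.4, -1, -0.6, -0.2.
f(m₁)=-11.44, f(m₂)=-8.56, f(m₃)=-6, f(m₄)=-3.76, f(m₅)=-1.84.
h·[f(m₁) + f(m₂) + f(m₃) + f(m₄) + f(m₅)] = 0.4·(-31.6) = -12.64.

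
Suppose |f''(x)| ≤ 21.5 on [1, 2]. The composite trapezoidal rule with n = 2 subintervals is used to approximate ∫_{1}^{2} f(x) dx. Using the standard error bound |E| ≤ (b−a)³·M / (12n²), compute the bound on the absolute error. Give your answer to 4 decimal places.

0.4479

|E| ≤ (1)³·21.5 / (12·2²) = 21.5/48 = 0.4479.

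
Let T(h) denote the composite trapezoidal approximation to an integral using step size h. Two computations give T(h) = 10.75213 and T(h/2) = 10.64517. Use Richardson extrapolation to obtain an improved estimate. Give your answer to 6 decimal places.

10.609517

R = (4·T(h/2) − T(h)) / 3 = (4·10.64517 − 10.75213)/3 = (31.82855)/3 = 10.609517.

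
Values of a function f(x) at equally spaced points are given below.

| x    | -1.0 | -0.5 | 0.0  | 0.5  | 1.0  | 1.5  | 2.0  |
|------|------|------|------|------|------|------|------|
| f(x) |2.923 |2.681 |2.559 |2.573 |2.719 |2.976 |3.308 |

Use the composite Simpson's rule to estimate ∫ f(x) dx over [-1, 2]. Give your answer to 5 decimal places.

8.28450

h = 0.5, n = 6.
(h/3)·[y₀ + 4y₁ + 2y₂ + 4y₃ + 2y₄ + 4y₅ + y₆] = 0.166667·(49.707) = 8.28450.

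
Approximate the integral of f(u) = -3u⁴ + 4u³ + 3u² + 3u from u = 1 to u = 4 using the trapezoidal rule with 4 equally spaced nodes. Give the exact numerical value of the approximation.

-319.5

h = (4 − 1)/3 = 1.
Nodes u₀,…,u₃ = 1, 2, 3, 4.
f(u) = -3u⁴ + 4u³ + 3u² + 3u: f₀=7, f₁=2, f₂=-99, f₃=-452.
(h/2)·[f₀ + 2f₁ + 2f₂ + f₃] = 0.5·(-639) = -319.5.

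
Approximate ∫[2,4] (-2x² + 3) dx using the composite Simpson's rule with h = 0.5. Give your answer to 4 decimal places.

-31.3333

h = (4 − 2)/4 = 0.5.
Nodes x₀,…,x₄ = 2, 2.5, 3, 3.5, 4.
f(x) = -2x² + 3: f₀=-5, f₁=-9.5, f₂=-15, f₃=-21.5, f₄=-29.
(h/3)·[f₀ + 4f₁ + 2f₂ + 4f₃ + f₄] = 0.166667·(-188) = -31.3333.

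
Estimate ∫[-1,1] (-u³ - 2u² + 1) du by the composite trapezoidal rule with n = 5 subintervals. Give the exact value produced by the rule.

h = (1 − (-1))/5 = 0.4.
Nodes u₀,…,u₅ = -1, -0.6, -0.2, 0.2, 0.6, 1.
f(u) = -u³ - 2u² + 1: f₀=0, f₁=0.496, f₂=0.928, f₃=0.912, f₄=0.064, f₅=-2.
(h/2)·[f₀ + 2f₁ + 2f₂ + 2f₃ + 2f₄ + f₅] = 0.2·(2.8) = 0.56.

0.56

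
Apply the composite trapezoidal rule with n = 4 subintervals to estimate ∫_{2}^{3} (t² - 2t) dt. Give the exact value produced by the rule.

1.34375

h = (3 − 2)/4 = 0.25.
Nodes t₀,…,t₄ = 2, 2.25, 2.5, 2.75, 3.
f(t) = t² - 2t: f₀=0, f₁=0.5625, f₂=1.25, f₃=2.0625, f₄=3.
(h/2)·[f₀ + 2f₁ + 2f₂ + 2f₃ + f₄] = 0.125·(10.75) = 1.34375.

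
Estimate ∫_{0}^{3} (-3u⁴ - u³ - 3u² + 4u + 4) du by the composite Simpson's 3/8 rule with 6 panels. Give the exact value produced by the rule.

-163.21875

h = (3 − 0)/6 = 0.5.
Nodes u₀,…,u₆ = 0, 0.5, 1, 1.5, 2, 2.5, 3.
f(u) = -3u⁴ - u³ - 3u² + 4u + 4: f₀=4, f₁=4.9375, f₂=1, f₃=-15.3125, f₄=-56, f₅=-137.5625, f₆=-281.
(3h/8)·[f₀ + 3f₁ + 3f₂ + 2f₃ + 3f₄ + 3f₅ + f₆] = 0.1875·(-870.5) = -163.21875.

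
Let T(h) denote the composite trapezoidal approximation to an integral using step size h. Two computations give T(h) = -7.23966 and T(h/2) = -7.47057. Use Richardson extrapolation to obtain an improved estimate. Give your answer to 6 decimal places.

-7.547540

R = (4·T(h/2) − T(h)) / 3 = (4·(-7.47057) − (-7.23966))/3 = (-22.64262)/3 = -7.547540.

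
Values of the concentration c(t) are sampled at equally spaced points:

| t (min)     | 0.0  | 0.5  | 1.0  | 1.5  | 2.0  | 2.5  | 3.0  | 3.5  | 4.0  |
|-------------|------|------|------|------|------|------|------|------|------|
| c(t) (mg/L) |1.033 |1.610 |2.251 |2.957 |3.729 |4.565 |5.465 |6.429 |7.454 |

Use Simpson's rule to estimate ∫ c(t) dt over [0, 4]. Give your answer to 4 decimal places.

h = 0.5, n = 8.
(h/3)·[y₀ + 4y₁ + 2y₂ + 4y₃ + 2y₄ + 4y₅ + 2y₆ + 4y₇ + y₈] = 0.166667·(93.621) = 15.6035.

15.6035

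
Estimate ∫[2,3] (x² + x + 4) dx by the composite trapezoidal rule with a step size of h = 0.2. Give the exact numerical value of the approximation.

h = (3 − 2)/5 = 0.2.
Nodes x₀,…,x₅ = 2, 2.2, 2.4, 2.6, 2.8, 3.
f(x) = x² + x + 4: f₀=10, f₁=11.04, f₂=12.16, f₃=13.36, f₄=14.64, f₅=16.
(h/2)·[f₀ + 2f₁ + 2f₂ + 2f₃ + 2f₄ + f₅] = 0.1·(128.4) = 12.84.

12.84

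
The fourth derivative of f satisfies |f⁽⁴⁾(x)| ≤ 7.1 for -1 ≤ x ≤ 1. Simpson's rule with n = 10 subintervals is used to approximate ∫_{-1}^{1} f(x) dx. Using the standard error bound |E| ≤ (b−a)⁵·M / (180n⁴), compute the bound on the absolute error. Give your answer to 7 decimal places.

|E| ≤ (2)⁵·7.1 / (180·10⁴) = 227.2/1800000 = 0.0001262.

0.0001262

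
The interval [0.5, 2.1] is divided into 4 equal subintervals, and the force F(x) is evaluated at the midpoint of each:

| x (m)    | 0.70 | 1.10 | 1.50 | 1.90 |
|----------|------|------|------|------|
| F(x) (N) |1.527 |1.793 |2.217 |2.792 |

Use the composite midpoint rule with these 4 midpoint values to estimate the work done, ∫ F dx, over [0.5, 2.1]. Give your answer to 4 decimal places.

3.3316

h = 0.4, n = 4.
h·[y(m₁) + y(m₂) + y(m₃) + y(m₄)] = 0.4·(8.329) = 3.3316.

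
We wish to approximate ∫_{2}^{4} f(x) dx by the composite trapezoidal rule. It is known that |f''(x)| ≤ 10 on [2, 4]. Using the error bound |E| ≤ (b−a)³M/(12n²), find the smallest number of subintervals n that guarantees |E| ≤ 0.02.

Need 80/(12n²) ≤ 0.02.
n² ≥ 80/(12·0.02) = 333.333 ⇒ n ≥ 18.2574, so the smallest n is 19.

19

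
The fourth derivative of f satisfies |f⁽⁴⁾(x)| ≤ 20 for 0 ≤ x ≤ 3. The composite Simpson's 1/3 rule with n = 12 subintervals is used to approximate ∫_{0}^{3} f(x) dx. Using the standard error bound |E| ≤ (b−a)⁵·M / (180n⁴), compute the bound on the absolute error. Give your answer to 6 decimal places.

|E| ≤ (3)⁵·20 / (180·12⁴) = 4860/3732480 = 0.001302.

0.001302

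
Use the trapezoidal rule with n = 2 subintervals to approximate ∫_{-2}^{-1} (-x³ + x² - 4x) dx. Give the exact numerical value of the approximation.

12.3125

h = (-1 − (-2))/2 = 0.5.
Nodes x₀,…,x₂ = -2, -1.5, -1.
f(x) = -x³ + x² - 4x: f₀=20, f₁=11.625, f₂=6.
(h/2)·[f₀ + 2f₁ + f₂] = 0.25·(49.25) = 12.3125.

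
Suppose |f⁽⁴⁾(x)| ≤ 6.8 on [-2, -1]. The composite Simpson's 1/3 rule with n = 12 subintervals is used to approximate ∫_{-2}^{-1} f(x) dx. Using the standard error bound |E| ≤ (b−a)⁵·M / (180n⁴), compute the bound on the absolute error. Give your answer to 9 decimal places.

|E| ≤ (1)⁵·6.8 / (180·12⁴) = 6.8/3732480 = 0.000001822.

0.000001822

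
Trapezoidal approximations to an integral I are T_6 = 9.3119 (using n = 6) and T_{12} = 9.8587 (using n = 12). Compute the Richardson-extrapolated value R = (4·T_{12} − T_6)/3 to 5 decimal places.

10.04097

R = (4·T_{12} − T_6) / 3 = (4·9.8587 − 9.3119)/3 = (30.1229)/3 = 10.04097.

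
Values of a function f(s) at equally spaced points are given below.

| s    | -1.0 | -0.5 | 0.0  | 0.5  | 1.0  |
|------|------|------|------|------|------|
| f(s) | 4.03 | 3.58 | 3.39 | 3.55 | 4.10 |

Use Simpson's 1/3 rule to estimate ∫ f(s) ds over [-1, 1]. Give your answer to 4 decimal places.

7.2383

h = 0.5, n = 4.
(h/3)·[y₀ + 4y₁ + 2y₂ + 4y₃ + y₄] = 0.166667·(43.43) = 7.2383.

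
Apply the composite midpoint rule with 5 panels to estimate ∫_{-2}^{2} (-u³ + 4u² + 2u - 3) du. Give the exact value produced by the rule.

8.48

h = (2 − (-2))/5 = 0.8.
Midpoints m₁,…,m₅ = -1.6, -0.8, 0, 0.8, 1.6.
f(m₁)=8.136, f(m₂)=-1.528, f(m₃)=-3, f(m₄)=0.648, f(m₅)=6.344.
h·[f(m₁) + f(m₂) + f(m₃) + f(m₄) + f(m₅)] = 0.8·(10.6) = 8.48.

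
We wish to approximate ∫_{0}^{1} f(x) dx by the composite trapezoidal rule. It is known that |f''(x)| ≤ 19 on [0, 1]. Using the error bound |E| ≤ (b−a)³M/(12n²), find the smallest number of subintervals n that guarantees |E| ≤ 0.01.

Need 19/(12n²) ≤ 0.01.
n² ≥ 19/(12·0.01) = 158.333 ⇒ n ≥ 12.5831, so the smallest n is 13.

13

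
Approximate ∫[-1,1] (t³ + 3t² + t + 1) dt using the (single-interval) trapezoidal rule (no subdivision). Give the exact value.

T = (b−a)/2 · [f(-1) + f(1)] = 1·[2 + 6] = 8.

8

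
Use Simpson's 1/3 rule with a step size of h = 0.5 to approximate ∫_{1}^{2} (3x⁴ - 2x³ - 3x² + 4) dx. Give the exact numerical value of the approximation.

8.125

h = (2 − 1)/2 = 0.5.
Nodes x₀,…,x₂ = 1, 1.5, 2.
f(x) = 3x⁴ - 2x³ - 3x² + 4: f₀=2, f₁=5.6875, f₂=24.
(h/3)·[f₀ + 4f₁ + f₂] = 0.166667·(48.75) = 8.125.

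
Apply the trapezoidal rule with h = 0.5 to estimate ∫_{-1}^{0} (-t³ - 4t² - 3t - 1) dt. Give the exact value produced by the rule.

h = (0 − (-1))/2 = 0.5.
Nodes t₀,…,t₂ = -1, -0.5, 0.
f(t) = -t³ - 4t² - 3t - 1: f₀=-1, f₁=-0.375, f₂=-1.
(h/2)·[f₀ + 2f₁ + f₂] = 0.25·(-2.75) = -0.6875.

-0.6875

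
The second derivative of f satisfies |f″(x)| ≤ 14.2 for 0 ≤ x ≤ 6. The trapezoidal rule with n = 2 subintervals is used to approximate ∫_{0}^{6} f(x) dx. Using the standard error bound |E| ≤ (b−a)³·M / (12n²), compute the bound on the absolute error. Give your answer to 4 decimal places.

|E| ≤ (6)³·14.2 / (12·2²) = 3067.2/48 = 63.9000.

63.9000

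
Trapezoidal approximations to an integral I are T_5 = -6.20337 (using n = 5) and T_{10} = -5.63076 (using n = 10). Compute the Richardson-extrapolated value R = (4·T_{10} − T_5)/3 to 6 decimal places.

R = (4·T_{10} − T_5) / 3 = (4·(-5.63076) − (-6.20337))/3 = (-16.31967)/3 = -5.439890.

-5.439890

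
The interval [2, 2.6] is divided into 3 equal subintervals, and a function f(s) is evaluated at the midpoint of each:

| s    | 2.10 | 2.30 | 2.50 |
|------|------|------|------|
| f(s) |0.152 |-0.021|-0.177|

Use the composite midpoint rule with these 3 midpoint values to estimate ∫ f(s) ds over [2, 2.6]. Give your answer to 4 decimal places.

h = 0.2, n = 3.
h·[y(m₁) + y(m₂) + y(m₃)] = 0.2·(-0.046) = -0.0092.

-0.0092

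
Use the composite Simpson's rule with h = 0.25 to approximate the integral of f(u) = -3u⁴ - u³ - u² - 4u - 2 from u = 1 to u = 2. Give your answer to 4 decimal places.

h = (2 − 1)/4 = 0.25.
Nodes u₀,…,u₄ = 1, 1.25, 1.5, 1.75, 2.
f(u) = -3u⁴ - u³ - u² - 4u - 2: f₀=-11, f₁=-17.83984375, f₂=-28.8125, f₃=-45.55859375, f₄=-70.
(h/3)·[f₀ + 4f₁ + 2f₂ + 4f₃ + f₄] = 0.083333·(-392.21875) = -32.6849.

-32.6849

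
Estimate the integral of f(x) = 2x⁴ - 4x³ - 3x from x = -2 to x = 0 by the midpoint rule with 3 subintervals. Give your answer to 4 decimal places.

32.7490

h = (0 − (-2))/3 = 0.666667.
Midpoints m₁,…,m₃ = -1.666667, -1, -0.333333.
f(m₁)=38.950617, f(m₂)=9, f(m₃)=1.172840.
h·[f(m₁) + f(m₂) + f(m₃)] = 0.666667·(49.123457) = 32.7490.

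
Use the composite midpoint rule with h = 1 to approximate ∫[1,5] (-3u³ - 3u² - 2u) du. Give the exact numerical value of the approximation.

h = (5 − 1)/4 = 1.
Midpoints m₁,…,m₄ = 1.5, 2.5, 3.5, 4.5.
f(m₁)=-19.875, f(m₂)=-70.625, f(m₃)=-172.375, f(m₄)=-343.125.
h·[f(m₁) + f(m₂) + f(m₃) + f(m₄)] = 1·(-606) = -606.

-606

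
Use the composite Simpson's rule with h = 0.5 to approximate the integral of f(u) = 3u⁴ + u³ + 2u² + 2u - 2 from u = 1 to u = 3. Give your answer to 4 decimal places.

186.5833

h = (3 − 1)/4 = 0.5.
Nodes u₀,…,u₄ = 1, 1.5, 2, 2.5, 3.
f(u) = 3u⁴ + u³ + 2u² + 2u - 2: f₀=6, f₁=24.0625, f₂=66, f₃=148.3125, f₄=292.
(h/3)·[f₀ + 4f₁ + 2f₂ + 4f₃ + f₄] = 0.166667·(1119.5) = 186.5833.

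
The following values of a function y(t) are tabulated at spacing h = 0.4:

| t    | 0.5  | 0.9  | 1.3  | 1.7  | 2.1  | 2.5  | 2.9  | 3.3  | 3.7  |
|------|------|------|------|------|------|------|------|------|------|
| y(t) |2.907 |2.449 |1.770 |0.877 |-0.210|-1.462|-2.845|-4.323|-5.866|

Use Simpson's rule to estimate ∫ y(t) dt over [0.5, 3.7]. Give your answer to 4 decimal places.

h = 0.4, n = 8.
(h/3)·[y₀ + 4y₁ + 2y₂ + 4y₃ + 2y₄ + 4y₅ + 2y₆ + 4y₇ + y₈] = 0.133333·(-15.365) = -2.0487.

-2.0487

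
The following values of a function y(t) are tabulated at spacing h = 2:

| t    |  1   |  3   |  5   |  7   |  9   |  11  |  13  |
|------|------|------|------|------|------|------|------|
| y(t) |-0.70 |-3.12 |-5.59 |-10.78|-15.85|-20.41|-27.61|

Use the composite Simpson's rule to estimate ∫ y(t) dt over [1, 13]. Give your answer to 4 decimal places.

h = 2, n = 6.
(h/3)·[y₀ + 4y₁ + 2y₂ + 4y₃ + 2y₄ + 4y₅ + y₆] = 0.666667·(-208.43) = -138.9533.

-138.9533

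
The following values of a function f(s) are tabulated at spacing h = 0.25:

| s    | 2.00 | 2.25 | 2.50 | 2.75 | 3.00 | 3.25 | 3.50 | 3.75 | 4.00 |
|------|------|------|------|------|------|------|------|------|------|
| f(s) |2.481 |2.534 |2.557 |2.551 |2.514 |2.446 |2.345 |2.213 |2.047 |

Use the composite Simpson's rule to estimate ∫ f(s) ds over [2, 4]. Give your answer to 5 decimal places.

h = 0.25, n = 8.
(h/3)·[y₀ + 4y₁ + 2y₂ + 4y₃ + 2y₄ + 4y₅ + 2y₆ + 4y₇ + y₈] = 0.083333·(58.336) = 4.86133.

4.86133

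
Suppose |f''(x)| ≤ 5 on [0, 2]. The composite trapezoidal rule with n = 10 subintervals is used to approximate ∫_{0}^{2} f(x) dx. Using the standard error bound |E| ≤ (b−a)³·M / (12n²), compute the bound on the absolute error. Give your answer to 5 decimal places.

|E| ≤ (2)³·5 / (12·10²) = 40/1200 = 0.03333.

0.03333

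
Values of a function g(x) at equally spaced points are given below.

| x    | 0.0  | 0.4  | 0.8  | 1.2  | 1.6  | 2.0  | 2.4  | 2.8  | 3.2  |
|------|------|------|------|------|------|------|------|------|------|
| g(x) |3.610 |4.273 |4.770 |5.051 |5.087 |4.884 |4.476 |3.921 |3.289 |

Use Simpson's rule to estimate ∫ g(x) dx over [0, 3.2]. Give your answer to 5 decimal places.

14.41080

h = 0.4, n = 8.
(h/3)·[y₀ + 4y₁ + 2y₂ + 4y₃ + 2y₄ + 4y₅ + 2y₆ + 4y₇ + y₈] = 0.133333·(108.081) = 14.41080.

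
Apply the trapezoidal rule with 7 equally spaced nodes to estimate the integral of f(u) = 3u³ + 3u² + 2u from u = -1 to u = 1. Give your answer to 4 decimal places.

2.1111

h = (1 − (-1))/6 = 0.333333.
Nodes u₀,…,u₆ = -1, -0.666667, -0.333333, 0, 0.333333, 0.666667, 1.
f(u) = 3u³ + 3u² + 2u: f₀=-2, f₁=-0.888889, f₂=-0.444444, f₃=0, f₄=1.111111, f₅=3.555556, f₆=8.
(h/2)·[f₀ + 2f₁ + 2f₂ + 2f₃ + 2f₄ + 2f₅ + f₆] = 0.166667·(12.666667) = 2.1111.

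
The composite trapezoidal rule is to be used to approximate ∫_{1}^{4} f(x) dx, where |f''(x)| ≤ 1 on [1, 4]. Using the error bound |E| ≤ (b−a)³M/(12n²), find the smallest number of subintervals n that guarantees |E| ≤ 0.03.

9

Need 27/(12n²) ≤ 0.03.
n² ≥ 27/(12·0.03) = 75 ⇒ n ≥ 8.6603, so the smallest n is 9.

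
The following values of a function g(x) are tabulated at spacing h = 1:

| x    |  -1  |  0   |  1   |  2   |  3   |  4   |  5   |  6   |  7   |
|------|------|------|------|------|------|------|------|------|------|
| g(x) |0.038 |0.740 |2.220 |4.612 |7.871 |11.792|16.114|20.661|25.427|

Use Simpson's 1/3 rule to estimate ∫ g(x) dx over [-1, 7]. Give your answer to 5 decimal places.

76.36500

h = 1, n = 8.
(h/3)·[y₀ + 4y₁ + 2y₂ + 4y₃ + 2y₄ + 4y₅ + 2y₆ + 4y₇ + y₈] = 0.333333·(229.095) = 76.36500.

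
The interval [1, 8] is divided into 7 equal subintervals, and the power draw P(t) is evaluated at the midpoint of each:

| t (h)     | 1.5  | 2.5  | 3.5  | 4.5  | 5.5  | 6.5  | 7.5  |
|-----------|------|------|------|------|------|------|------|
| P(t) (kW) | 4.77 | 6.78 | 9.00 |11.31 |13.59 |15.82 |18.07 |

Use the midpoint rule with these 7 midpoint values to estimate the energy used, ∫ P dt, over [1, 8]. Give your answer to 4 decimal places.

h = 1, n = 7.
h·[y(m₁) + y(m₂) + y(m₃) + y(m₄) + y(m₅) + y(m₆) + y(m₇)] = 1·(79.34) = 79.3400.

79.3400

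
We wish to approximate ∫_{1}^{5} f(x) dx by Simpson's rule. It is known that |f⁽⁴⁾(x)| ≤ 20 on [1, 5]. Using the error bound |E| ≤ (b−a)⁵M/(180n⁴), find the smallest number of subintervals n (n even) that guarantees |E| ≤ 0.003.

Need 20480/(180n⁴) ≤ 0.003.
n⁴ ≥ 20480/(180·0.003) = 37925.9 ⇒ n ≥ 13.9551, so the smallest even n is 14. (n must be even for Simpson's rule.)

14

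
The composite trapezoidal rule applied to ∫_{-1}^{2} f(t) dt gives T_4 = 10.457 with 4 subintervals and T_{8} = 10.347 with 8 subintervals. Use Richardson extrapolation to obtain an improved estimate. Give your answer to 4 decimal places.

R = (4·T_{8} − T_4) / 3 = (4·10.347 − 10.457)/3 = (30.931)/3 = 10.3103.

10.3103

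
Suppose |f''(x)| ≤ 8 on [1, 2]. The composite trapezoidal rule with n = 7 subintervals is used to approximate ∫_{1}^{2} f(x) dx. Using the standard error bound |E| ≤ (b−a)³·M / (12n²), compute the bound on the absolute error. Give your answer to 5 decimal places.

|E| ≤ (1)³·8 / (12·7²) = 8/588 = 0.01361.

0.01361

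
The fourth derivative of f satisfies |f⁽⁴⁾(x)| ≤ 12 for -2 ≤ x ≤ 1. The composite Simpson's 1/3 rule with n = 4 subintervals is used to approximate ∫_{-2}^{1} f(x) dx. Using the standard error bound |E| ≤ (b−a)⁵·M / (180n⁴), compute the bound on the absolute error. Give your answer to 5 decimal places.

0.06328

|E| ≤ (3)⁵·12 / (180·4⁴) = 2916/46080 = 0.06328.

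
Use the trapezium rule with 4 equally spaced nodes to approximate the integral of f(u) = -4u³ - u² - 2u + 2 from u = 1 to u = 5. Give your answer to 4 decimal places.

-725.1852

h = (5 − 1)/3 = 1.333333.
Nodes u₀,…,u₃ = 1, 2.333333, 3.666667, 5.
f(u) = -4u³ - u² - 2u + 2: f₀=-5, f₁=-58.925926, f₂=-215.962963, f₃=-533.
(h/2)·[f₀ + 2f₁ + 2f₂ + f₃] = 0.666667·(-1087.777778) = -725.1852.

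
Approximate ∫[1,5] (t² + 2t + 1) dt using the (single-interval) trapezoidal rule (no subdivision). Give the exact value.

80

T = (b−a)/2 · [f(1) + f(5)] = 2·[4 + 36] = 80.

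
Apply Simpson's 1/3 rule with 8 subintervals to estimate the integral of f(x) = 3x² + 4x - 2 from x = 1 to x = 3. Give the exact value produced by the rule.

38

h = (3 − 1)/8 = 0.25.
Nodes x₀,…,x₈ = 1, 1.25, 1.5, 1.75, 2, 2.25, 2.5, 2.75, 3.
f(x) = 3x² + 4x - 2: f₀=5, f₁=7.6875, f₂=10.75, f₃=14.1875, f₄=18, f₅=22.1875, f₆=26.75, f₇=31.6875, f₈=37.
(h/3)·[f₀ + 4f₁ + 2f₂ + 4f₃ + 2f₄ + 4f₅ + 2f₆ + 4f₇ + f₈] = 0.083333·(456) = 38.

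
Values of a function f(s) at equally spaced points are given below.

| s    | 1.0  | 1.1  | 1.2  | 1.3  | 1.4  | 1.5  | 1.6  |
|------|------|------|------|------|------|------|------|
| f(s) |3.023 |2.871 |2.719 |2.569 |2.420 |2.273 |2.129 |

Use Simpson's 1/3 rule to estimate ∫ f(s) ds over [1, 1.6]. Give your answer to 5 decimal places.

1.54273

h = 0.1, n = 6.
(h/3)·[y₀ + 4y₁ + 2y₂ + 4y₃ + 2y₄ + 4y₅ + y₆] = 0.033333·(46.282) = 1.54273.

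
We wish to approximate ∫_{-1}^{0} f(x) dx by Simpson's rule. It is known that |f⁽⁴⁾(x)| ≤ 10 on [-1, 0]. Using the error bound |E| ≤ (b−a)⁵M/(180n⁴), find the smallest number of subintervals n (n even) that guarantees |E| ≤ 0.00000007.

30

Need 10/(180n⁴) ≤ 0.00000007.
n⁴ ≥ 10/(180·0.00000007) = 793651 ⇒ n ≥ 29.8475, so the smallest even n is 30. (n must be even for Simpson's rule.)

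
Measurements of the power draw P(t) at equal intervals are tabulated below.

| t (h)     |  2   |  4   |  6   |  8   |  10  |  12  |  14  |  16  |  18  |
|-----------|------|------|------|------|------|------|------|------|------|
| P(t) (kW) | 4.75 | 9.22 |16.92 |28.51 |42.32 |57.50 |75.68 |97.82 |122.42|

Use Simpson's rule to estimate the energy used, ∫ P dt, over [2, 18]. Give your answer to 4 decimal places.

779.4733

h = 2, n = 8.
(h/3)·[y₀ + 4y₁ + 2y₂ + 4y₃ + 2y₄ + 4y₅ + 2y₆ + 4y₇ + y₈] = 0.666667·(1169.21) = 779.4733.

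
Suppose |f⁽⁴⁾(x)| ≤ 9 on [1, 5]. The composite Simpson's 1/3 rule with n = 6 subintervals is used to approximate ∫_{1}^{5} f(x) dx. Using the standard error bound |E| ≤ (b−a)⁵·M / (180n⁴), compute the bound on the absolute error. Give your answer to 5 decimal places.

0.03951

|E| ≤ (4)⁵·9 / (180·6⁴) = 9216/233280 = 0.03951.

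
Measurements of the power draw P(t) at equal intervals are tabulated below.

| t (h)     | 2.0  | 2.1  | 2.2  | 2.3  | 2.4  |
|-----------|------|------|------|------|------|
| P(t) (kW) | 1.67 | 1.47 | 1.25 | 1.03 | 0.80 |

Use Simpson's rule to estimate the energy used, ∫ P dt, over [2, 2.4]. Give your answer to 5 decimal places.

h = 0.1, n = 4.
(h/3)·[y₀ + 4y₁ + 2y₂ + 4y₃ + y₄] = 0.033333·(14.97) = 0.49900.

0.49900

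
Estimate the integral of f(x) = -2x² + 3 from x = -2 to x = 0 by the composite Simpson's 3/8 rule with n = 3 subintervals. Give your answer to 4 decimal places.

0.6667

h = (0 − (-2))/3 = 0.666667.
Nodes x₀,…,x₃ = -2, -1.333333, -0.666667, 0.
f(x) = -2x² + 3: f₀=-5, f₁=-0.555556, f₂=2.111111, f₃=3.
(3h/8)·[f₀ + 3f₁ + 3f₂ + f₃] = 0.25·(2.666667) = 0.6667.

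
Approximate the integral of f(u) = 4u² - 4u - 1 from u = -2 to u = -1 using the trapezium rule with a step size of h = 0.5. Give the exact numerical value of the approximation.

h = (-1 − (-2))/2 = 0.5.
Nodes u₀,…,u₂ = -2, -1.5, -1.
f(u) = 4u² - 4u - 1: f₀=23, f₁=14, f₂=7.
(h/2)·[f₀ + 2f₁ + f₂] = 0.25·(58) = 14.5.

14.5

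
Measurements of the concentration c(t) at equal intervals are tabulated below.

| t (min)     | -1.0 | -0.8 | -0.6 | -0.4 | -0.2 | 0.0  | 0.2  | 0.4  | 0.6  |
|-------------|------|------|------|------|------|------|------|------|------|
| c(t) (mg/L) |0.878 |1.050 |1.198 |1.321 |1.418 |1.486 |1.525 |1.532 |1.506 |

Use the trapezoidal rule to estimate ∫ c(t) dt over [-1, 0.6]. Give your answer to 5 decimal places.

2.14440

h = 0.2, n = 8.
(h/2)·[y₀ + 2y₁ + 2y₂ + 2y₃ + 2y₄ + 2y₅ + 2y₆ + 2y₇ + y₈] = 0.1·(21.444) = 2.14440.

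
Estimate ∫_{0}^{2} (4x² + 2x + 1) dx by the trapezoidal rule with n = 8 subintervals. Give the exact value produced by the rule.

h = (2 − 0)/8 = 0.25.
Nodes x₀,…,x₈ = 0, 0.25, 0.5, 0.75, 1, 1.25, 1.5, 1.75, 2.
f(x) = 4x² + 2x + 1: f₀=1, f₁=1.75, f₂=3, f₃=4.75, f₄=7, f₅=9.75, f₆=13, f₇=16.75, f₈=21.
(h/2)·[f₀ + 2f₁ + 2f₂ + 2f₃ + 2f₄ + 2f₅ + 2f₆ + 2f₇ + f₈] = 0.125·(134) = 16.75.

16.75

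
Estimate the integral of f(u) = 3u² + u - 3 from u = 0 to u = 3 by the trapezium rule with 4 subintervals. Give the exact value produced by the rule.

h = (3 − 0)/4 = 0.75.
Nodes u₀,…,u₄ = 0, 0.75, 1.5, 2.25, 3.
f(u) = 3u² + u - 3: f₀=-3, f₁=-0.5625, f₂=5.25, f₃=14.4375, f₄=27.
(h/2)·[f₀ + 2f₁ + 2f₂ + 2f₃ + f₄] = 0.375·(62.25) = 23.34375.

23.34375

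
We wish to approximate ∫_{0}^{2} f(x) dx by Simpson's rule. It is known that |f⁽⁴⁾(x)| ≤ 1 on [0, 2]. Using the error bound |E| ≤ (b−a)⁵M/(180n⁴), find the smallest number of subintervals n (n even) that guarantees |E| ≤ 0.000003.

16

Need 32/(180n⁴) ≤ 0.000003.
n⁴ ≥ 32/(180·0.000003) = 59259.3 ⇒ n ≥ 15.6023, so the smallest even n is 16. (n must be even for Simpson's rule.)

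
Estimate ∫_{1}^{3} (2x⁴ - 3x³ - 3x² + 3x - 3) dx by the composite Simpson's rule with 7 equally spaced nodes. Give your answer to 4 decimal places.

16.8066

h = (3 − 1)/6 = 0.333333.
Nodes x₀,…,x₆ = 1, 1.333333, 1.666667, 2, 2.333333, 2.666667, 3.
f(x) = 2x⁴ - 3x³ - 3x² + 3x - 3: f₀=-4, f₁=-5.123457, f₂=-4.790123, f₃=-1, f₄=8.839506, f₅=27.913580, f₆=60.
(h/3)·[f₀ + 4f₁ + 2f₂ + 4f₃ + 2f₄ + 4f₅ + f₆] = 0.111111·(151.259259) = 16.8066.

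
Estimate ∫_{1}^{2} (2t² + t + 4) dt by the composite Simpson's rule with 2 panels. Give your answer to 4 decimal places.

h = (2 − 1)/2 = 0.5.
Nodes t₀,…,t₂ = 1, 1.5, 2.
f(t) = 2t² + t + 4: f₀=7, f₁=10, f₂=14.
(h/3)·[f₀ + 4f₁ + f₂] = 0.166667·(61) = 10.1667.

10.1667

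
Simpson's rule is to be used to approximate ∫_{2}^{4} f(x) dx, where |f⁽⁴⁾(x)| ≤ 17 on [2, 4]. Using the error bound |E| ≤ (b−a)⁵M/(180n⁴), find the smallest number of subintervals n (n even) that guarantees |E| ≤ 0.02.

4

Need 544/(180n⁴) ≤ 0.02.
n⁴ ≥ 544/(180·0.02) = 151.111 ⇒ n ≥ 3.5061, so the smallest even n is 4. (n must be even for Simpson's rule.)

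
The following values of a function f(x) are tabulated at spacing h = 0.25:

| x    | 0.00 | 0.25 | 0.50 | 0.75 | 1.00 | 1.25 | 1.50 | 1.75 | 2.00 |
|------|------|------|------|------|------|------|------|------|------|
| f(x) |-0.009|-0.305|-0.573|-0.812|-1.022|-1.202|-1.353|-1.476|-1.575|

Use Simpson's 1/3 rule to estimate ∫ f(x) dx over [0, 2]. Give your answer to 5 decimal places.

h = 0.25, n = 8.
(h/3)·[y₀ + 4y₁ + 2y₂ + 4y₃ + 2y₄ + 4y₅ + 2y₆ + 4y₇ + y₈] = 0.083333·(-22.660) = -1.88833.

-1.88833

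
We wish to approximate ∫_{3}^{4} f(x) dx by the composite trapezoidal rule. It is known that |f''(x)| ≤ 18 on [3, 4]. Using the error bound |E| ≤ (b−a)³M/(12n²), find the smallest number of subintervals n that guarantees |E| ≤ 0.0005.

55

Need 18/(12n²) ≤ 0.0005.
n² ≥ 18/(12·0.0005) = 3000 ⇒ n ≥ 54.7723, so the smallest n is 55.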